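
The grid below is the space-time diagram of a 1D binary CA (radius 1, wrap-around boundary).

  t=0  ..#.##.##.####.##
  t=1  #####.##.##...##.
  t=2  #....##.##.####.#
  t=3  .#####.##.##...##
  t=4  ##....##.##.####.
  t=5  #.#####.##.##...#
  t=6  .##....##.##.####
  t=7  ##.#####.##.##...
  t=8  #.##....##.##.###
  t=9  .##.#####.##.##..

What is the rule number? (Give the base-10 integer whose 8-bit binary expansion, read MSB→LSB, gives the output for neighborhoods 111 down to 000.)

63

  nb ###: next=.  (t=0,i=11, bit7=0)
  nb ##.: next=.  (t=0,i=5, bit6=0)
  nb #.#: next=#  (t=0,i=3, bit5=1)
  nb #..: next=#  (t=0,i=0, bit4=1)
  nb .##: next=#  (t=0,i=4, bit3=1)
  nb .#.: next=#  (t=0,i=2, bit2=1)
  nb ..#: next=#  (t=0,i=1, bit1=1)
  nb ...: next=#  (t=1,i=12, bit0=1)
  bits 00111111 = 63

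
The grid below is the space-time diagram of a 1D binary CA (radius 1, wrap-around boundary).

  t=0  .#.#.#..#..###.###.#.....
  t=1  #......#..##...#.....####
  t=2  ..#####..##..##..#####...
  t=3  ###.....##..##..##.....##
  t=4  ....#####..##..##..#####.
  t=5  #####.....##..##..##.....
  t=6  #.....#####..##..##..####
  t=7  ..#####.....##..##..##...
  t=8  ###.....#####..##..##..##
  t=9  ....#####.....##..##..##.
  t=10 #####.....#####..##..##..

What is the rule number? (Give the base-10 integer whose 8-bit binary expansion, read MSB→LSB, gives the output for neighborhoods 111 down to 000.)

11

  [7] ### => .  t=0,i=12
  [6] ##. => .  t=0,i=13
  [5] #.# => .  t=0,i=2
  [4] #.. => .  t=0,i=6
  [3] .## => #  t=0,i=11
  [2] .#. => .  t=0,i=1
  [1] ..# => #  t=0,i=0
  [0] ... => #  t=0,i=21
  bits 00001011 = 11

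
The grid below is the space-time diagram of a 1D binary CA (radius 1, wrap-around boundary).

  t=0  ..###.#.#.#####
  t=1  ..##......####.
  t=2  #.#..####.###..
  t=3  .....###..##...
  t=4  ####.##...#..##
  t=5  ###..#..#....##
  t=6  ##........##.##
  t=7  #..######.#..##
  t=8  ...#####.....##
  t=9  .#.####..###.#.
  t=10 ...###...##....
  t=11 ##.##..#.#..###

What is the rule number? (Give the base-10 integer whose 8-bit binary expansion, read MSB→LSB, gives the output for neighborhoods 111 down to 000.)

  ###|#  b7=1 t=0,i=3
  ##.|.  b6=0 t=0,i=4
  #.#|.  b5=0 t=0,i=5
  #..|.  b4=0 t=0,i=0
  .##|#  b3=1 t=0,i=2
  .#.|.  b2=0 t=0,i=6
  ..#|.  b1=0 t=0,i=1
  ...|#  b0=1 t=1,i=0
  bits 10001001 = 137

137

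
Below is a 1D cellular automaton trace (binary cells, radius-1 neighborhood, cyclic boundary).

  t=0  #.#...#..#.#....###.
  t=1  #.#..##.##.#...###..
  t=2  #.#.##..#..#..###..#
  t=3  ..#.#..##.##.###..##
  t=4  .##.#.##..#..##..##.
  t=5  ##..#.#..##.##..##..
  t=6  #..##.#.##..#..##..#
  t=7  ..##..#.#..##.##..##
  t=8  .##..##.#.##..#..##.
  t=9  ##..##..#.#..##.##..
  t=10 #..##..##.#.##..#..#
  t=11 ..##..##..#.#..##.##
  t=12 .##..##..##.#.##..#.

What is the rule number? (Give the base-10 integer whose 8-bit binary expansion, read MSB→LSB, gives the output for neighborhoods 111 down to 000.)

142

  [7] ### => #  t=0,i=17
  [6] ##. => .  t=0,i=18
  [5] #.# => .  t=0,i=1
  [4] #.. => .  t=0,i=3
  [3] .## => #  t=0,i=16
  [2] .#. => #  t=0,i=0
  [1] ..# => #  t=0,i=5
  [0] ... => .  t=0,i=4
  bits 10001110 = 142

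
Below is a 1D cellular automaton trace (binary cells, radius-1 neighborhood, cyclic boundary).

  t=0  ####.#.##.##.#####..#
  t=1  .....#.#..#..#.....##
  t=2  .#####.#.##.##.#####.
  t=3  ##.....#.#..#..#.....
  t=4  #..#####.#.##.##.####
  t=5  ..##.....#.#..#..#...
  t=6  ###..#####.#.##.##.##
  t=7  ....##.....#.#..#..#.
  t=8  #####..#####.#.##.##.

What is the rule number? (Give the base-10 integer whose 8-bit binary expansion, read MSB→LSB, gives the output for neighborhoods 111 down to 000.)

15

  [7] ### => .  t=0,i=0
  [6] ##. => .  t=0,i=3
  [5] #.# => .  t=0,i=4
  [4] #.. => .  t=0,i=18
  [3] .## => #  t=0,i=7
  [2] .#. => #  t=0,i=5
  [1] ..# => #  t=0,i=19
  [0] ... => #  t=1,i=1
  bits 00001111 = 15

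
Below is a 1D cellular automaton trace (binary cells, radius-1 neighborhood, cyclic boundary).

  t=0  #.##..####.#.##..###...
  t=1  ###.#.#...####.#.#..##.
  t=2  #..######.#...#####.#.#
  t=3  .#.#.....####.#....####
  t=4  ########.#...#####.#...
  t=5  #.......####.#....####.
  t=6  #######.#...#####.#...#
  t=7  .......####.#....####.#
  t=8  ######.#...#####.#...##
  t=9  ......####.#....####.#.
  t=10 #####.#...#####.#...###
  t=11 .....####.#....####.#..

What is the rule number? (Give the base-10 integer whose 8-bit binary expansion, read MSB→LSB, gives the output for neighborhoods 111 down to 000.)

  ### -> .   bit 7 = 0  t=0,i=7
  ##. -> .   bit 6 = 0  t=0,i=3
  #.# -> #   bit 5 = 1  t=0,i=1
  #.. -> #   bit 4 = 1  t=0,i=4
  .## -> #   bit 3 = 1  t=0,i=2
  .#. -> #   bit 2 = 1  t=0,i=0
  ..# -> .   bit 1 = 0  t=0,i=5
  ... -> #   bit 0 = 1  t=0,i=21
  bits 00111101 = 61

61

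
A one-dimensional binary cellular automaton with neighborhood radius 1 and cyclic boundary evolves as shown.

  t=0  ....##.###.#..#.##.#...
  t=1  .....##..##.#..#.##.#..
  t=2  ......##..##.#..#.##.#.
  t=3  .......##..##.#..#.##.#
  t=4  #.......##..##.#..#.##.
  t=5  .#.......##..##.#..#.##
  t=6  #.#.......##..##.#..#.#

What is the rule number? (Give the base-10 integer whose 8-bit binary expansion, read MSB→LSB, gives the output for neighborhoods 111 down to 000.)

112

  nb ###: next=.  (t=0,i=8, bit7=0)
  nb ##.: next=#  (t=0,i=5, bit6=1)
  nb #.#: next=#  (t=0,i=6, bit5=1)
  nb #..: next=#  (t=0,i=12, bit4=1)
  nb .##: next=.  (t=0,i=4, bit3=0)
  nb .#.: next=.  (t=0,i=11, bit2=0)
  nb ..#: next=.  (t=0,i=3, bit1=0)
  nb ...: next=.  (t=0,i=0, bit0=0)
  bits 01110000 = 112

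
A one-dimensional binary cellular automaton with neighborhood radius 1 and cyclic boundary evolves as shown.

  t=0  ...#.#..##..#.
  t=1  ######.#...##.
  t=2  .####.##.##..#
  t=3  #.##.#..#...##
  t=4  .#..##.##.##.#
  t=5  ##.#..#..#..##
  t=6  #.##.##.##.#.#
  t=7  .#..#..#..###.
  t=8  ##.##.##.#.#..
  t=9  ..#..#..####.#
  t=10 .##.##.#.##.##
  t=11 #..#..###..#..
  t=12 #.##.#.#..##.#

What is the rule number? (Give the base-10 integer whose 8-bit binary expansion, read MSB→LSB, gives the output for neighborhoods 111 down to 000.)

  ### -> #   bit 7 = 1  t=1,i=1
  ##. -> .   bit 6 = 0  t=0,i=9
  #.# -> #   bit 5 = 1  t=0,i=4
  #.. -> .   bit 4 = 0  t=0,i=6
  .## -> .   bit 3 = 0  t=0,i=8
  .#. -> #   bit 2 = 1  t=0,i=3
  ..# -> #   bit 1 = 1  t=0,i=2
  ... -> #   bit 0 = 1  t=0,i=0
  bits 10100111 = 167

167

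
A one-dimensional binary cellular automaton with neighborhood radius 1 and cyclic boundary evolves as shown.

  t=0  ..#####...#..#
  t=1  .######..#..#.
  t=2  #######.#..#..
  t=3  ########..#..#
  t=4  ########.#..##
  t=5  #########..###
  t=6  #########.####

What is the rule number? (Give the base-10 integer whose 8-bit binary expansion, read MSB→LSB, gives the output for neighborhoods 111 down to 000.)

  ### -> #   bit 7 = 1  t=0,i=3
  ##. -> #   bit 6 = 1  t=0,i=6
  #.# -> #   bit 5 = 1  t=2,i=7
  #.. -> .   bit 4 = 0  t=0,i=0
  .## -> #   bit 3 = 1  t=0,i=2
  .#. -> .   bit 2 = 0  t=0,i=10
  ..# -> #   bit 1 = 1  t=0,i=1
  ... -> .   bit 0 = 0  t=0,i=8
  bits 11101010 = 234

234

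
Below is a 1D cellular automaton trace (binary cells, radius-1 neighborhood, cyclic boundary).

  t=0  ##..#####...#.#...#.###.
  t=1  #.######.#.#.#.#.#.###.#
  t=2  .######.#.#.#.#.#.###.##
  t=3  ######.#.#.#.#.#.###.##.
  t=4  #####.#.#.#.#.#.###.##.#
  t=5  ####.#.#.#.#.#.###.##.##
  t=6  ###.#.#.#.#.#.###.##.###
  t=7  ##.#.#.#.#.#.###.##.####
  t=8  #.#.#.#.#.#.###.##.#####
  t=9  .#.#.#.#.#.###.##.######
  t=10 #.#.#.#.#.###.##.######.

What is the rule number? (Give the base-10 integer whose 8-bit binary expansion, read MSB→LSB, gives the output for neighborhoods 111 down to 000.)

186

  nb ###: next=#  (t=0,i=5, bit7=1)
  nb ##.: next=.  (t=0,i=1, bit6=0)
  nb #.#: next=#  (t=0,i=13, bit5=1)
  nb #..: next=#  (t=0,i=2, bit4=1)
  nb .##: next=#  (t=0,i=0, bit3=1)
  nb .#.: next=.  (t=0,i=12, bit2=0)
  nb ..#: next=#  (t=0,i=3, bit1=1)
  nb ...: next=.  (t=0,i=10, bit0=0)
  bits 10111010 = 186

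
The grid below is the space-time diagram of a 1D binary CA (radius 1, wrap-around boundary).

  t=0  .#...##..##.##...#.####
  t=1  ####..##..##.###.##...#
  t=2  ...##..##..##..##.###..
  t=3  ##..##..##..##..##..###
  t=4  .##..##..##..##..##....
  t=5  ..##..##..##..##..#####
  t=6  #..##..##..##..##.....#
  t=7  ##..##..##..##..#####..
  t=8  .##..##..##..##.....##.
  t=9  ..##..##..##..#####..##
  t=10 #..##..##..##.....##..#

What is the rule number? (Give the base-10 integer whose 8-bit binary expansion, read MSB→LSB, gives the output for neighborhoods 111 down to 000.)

117

  ###|.  b7=0 t=0,i=20
  ##.|#  b6=1 t=0,i=6
  #.#|#  b5=1 t=0,i=0
  #..|#  b4=1 t=0,i=2
  .##|.  b3=0 t=0,i=5
  .#.|#  b2=1 t=0,i=1
  ..#|.  b1=0 t=0,i=4
  ...|#  b0=1 t=0,i=3
  bits 01110101 = 117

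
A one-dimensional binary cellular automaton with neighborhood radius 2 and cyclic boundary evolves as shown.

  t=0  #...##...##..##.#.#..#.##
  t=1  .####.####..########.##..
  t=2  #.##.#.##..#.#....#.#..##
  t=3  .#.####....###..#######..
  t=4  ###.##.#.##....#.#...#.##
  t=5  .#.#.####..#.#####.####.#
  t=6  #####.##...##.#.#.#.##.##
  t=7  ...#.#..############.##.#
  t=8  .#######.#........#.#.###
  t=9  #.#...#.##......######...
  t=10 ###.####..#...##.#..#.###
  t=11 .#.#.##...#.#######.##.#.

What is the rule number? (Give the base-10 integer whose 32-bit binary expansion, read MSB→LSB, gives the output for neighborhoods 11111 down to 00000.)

  [31] ##### => .  t=1,i=14
  [30] ####. => #  t=1,i=3
  [29] ###.# => .  t=1,i=4
  [28] ###.. => .  t=0,i=0
  [27] ##.## => #  t=1,i=5
  [26] ##.#. => #  t=0,i=15
  [25] ##..# => .  t=0,i=11
  [24] ##... => #  t=0,i=1
  [23] #.### => .  t=0,i=23
  [22] #.##. => .  t=1,i=21
  [21] #.#.# => #  t=0,i=16
  [20] #.#.. => #  t=0,i=18
  [19] #..## => #  t=0,i=12
  [18] #..#. => .  t=0,i=20
  [17] #...# => #  t=0,i=2
  [16] #.... => .  t=2,i=15
  [15] .#### => #  t=1,i=2
  [14] .###. => .  t=0,i=24
  [13] .##.# => #  t=0,i=14
  [12] .##.. => .  t=0,i=5
  [11] .#.## => #  t=0,i=22
  [10] .#.#. => #  t=0,i=17
  [9] .#..# => #  t=0,i=19
  [8] .#... => .  t=2,i=14
  [7] ..### => .  t=1,i=1
  [6] ..##. => #  t=0,i=4
  [5] ..#.# => #  t=0,i=21
  [4] ..#.. => #  t=10,i=10
  [3] ...## => #  t=0,i=3
  [2] ...#. => #  t=2,i=17
  [1] ....# => #  t=2,i=16
  [0] ..... => .  t=8,i=12
  bits 01001101001110101010111001111110 = 1295691390

1295691390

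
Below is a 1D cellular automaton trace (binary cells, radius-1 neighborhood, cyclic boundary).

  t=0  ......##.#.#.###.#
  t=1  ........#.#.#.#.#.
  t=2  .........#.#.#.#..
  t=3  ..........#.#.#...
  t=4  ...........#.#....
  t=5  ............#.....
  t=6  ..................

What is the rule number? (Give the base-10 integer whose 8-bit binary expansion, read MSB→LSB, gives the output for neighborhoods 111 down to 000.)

160

  ### -> #   bit 7 = 1  t=0,i=14
  ##. -> .   bit 6 = 0  t=0,i=7
  #.# -> #   bit 5 = 1  t=0,i=8
  #.. -> .   bit 4 = 0  t=0,i=0
  .## -> .   bit 3 = 0  t=0,i=6
  .#. -> .   bit 2 = 0  t=0,i=9
  ..# -> .   bit 1 = 0  t=0,i=5
  ... -> .   bit 0 = 0  t=0,i=1
  bits 10100000 = 160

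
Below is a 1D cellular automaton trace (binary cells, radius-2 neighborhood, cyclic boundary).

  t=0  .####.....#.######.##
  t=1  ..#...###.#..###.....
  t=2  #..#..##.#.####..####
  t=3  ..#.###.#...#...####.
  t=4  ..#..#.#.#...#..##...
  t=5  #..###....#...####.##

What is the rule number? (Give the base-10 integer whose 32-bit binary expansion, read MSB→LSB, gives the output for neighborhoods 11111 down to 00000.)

  [31] ##### => #  t=0,i=14
  [30] ####. => .  t=0,i=3
  [29] ###.# => .  t=0,i=17
  [28] ###.. => .  t=0,i=4
  [27] ##.## => .  t=0,i=0
  [26] ##.#. => #  t=1,i=9
  [25] ##..# => .  t=2,i=1
  [24] ##... => .  t=0,i=5
  [23] #.### => .  t=0,i=1
  [22] #.##. => .  t=0,i=19
  [21] #.#.# => .  t=2,i=9
  [20] #.#.. => .  t=1,i=10
  [19] #..## => #  t=1,i=12
  [18] #..#. => #  t=2,i=2
  [17] #...# => .  t=1,i=4
  [16] #.... => #  t=0,i=6
  [15] .#### => #  t=0,i=2
  [14] .###. => #  t=1,i=7
  [13] .##.# => .  t=0,i=20
  [12] .##.. => #  t=4,i=17
  [11] .#.## => .  t=0,i=11
  [10] .#.#. => .  t=4,i=6
  [9] .#..# => #  t=1,i=11
  [8] .#... => #  t=1,i=3
  [7] ..### => #  t=1,i=6
  [6] ..##. => #  t=2,i=6
  [5] ..#.# => #  t=0,i=10
  [4] ..#.. => .  t=1,i=2
  [3] ...## => .  t=1,i=5
  [2] ...#. => .  t=0,i=9
  [1] ....# => #  t=0,i=8
  [0] ..... => #  t=0,i=7
  bits 10000100000011011101001111100011 = 2215498723

2215498723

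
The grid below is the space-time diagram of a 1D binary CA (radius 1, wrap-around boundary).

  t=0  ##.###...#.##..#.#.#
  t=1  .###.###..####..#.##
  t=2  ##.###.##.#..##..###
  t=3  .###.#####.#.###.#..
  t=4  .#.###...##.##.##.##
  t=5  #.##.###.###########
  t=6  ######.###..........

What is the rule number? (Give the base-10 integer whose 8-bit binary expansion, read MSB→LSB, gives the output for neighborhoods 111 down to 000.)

  nb ###: next=.  (t=0,i=0, bit7=0)
  nb ##.: next=#  (t=0,i=1, bit6=1)
  nb #.#: next=#  (t=0,i=2, bit5=1)
  nb #..: next=#  (t=0,i=6, bit4=1)
  nb .##: next=#  (t=0,i=3, bit3=1)
  nb .#.: next=.  (t=0,i=9, bit2=0)
  nb ..#: next=.  (t=0,i=8, bit1=0)
  nb ...: next=#  (t=0,i=7, bit0=1)
  bits 01111001 = 121

121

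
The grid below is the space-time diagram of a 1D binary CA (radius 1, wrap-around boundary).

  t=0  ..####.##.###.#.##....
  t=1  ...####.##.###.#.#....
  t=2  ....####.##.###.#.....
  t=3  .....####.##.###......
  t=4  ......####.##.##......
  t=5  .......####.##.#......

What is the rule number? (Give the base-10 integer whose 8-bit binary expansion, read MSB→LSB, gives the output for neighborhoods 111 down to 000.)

  [7] ### => #  t=0,i=3
  [6] ##. => #  t=0,i=5
  [5] #.# => #  t=0,i=6
  [4] #.. => .  t=0,i=18
  [3] .## => .  t=0,i=2
  [2] .#. => .  t=0,i=14
  [1] ..# => .  t=0,i=1
  [0] ... => .  t=0,i=0
  bits 11100000 = 224

224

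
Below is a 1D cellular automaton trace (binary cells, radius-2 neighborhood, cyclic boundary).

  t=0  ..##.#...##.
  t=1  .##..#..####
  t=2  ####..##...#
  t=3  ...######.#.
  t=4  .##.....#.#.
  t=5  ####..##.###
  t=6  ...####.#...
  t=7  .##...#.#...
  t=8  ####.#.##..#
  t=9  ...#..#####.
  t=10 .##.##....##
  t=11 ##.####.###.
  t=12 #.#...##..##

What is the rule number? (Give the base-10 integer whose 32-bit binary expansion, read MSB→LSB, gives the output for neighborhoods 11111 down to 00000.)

  #####|.  b31=0 t=2,i=1
  ####.|.  b30=0 t=1,i=10
  ###.#|#  b29=1 t=1,i=11
  ###..|#  b28=1 t=2,i=3
  ##.##|#  b27=1 t=1,i=0
  ##.#.|.  b26=0 t=0,i=4
  ##..#|#  b25=1 t=1,i=3
  ##...|#  b24=1 t=0,i=11
  #.###|.  b23=0 t=5,i=9
  #.##.|#  b22=1 t=1,i=1
  #.#.#|.  b21=0 t=8,i=5
  #.#..|#  b20=1 t=0,i=5
  #..##|#  b19=1 t=1,i=7
  #..#.|.  b18=0 t=1,i=4
  #...#|.  b17=0 t=0,i=0
  #....|.  b16=0 t=3,i=0
  .####|.  b15=0 t=1,i=9
  .###.|.  b14=0 t=11,i=9
  .##.#|.  b13=0 t=0,i=3
  .##..|#  b12=1 t=0,i=10
  .#.##|#  b11=1 t=8,i=6
  .#.#.|#  b10=1 t=4,i=9
  .#..#|#  b9=1 t=1,i=6
  .#...|.  b8=0 t=0,i=6
  ..###|.  b7=0 t=1,i=8
  ..##.|#  b6=1 t=0,i=2
  ..#.#|.  b5=0 t=4,i=8
  ..#..|.  b4=0 t=1,i=5
  ...##|#  b3=1 t=0,i=1
  ...#.|#  b2=1 t=4,i=7
  ....#|#  b1=1 t=3,i=1
  .....|.  b0=0 t=4,i=5
  bits 00111011010110000001111001001110 = 995630670

995630670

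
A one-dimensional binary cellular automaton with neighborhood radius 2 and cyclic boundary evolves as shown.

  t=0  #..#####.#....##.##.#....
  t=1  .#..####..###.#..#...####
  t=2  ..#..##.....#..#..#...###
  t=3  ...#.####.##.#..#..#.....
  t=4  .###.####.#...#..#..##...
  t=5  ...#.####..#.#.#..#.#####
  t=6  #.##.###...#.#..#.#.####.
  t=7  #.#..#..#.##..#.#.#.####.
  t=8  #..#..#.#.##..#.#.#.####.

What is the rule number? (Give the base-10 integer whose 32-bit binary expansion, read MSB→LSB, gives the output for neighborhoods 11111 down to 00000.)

  [31] ##### => #  t=0,i=5
  [30] ####. => #  t=0,i=6
  [29] ###.# => #  t=0,i=7
  [28] ###.. => .  t=1,i=7
  [27] ##.## => .  t=0,i=16
  [26] ##.#. => .  t=0,i=8
  [25] ##..# => .  t=1,i=8
  [24] ##... => #  t=2,i=7
  [23] #.### => #  t=3,i=5
  [22] #.##. => #  t=0,i=17
  [21] #.#.# => #  t=5,i=13
  [20] #.#.. => .  t=0,i=9
  [19] #..## => .  t=0,i=2
  [18] #..#. => .  t=1,i=16
  [17] #...# => .  t=1,i=19
  [16] #.... => #  t=0,i=11
  [15] .#### => #  t=0,i=4
  [14] .###. => .  t=1,i=11
  [13] .##.# => .  t=0,i=15
  [12] .##.. => #  t=2,i=6
  [11] .#.## => .  t=3,i=4
  [10] .#.#. => .  t=5,i=12
  [9] .#..# => #  t=0,i=1
  [8] .#... => #  t=0,i=10
  [7] ..### => .  t=0,i=3
  [6] ..##. => #  t=0,i=14
  [5] ..#.# => #  t=3,i=3
  [4] ..#.. => .  t=0,i=0
  [3] ...## => .  t=0,i=13
  [2] ...#. => #  t=0,i=24
  [1] ....# => #  t=0,i=12
  [0] ..... => .  t=2,i=9
  bits 11100001111000011001001101100110 = 3789656934

3789656934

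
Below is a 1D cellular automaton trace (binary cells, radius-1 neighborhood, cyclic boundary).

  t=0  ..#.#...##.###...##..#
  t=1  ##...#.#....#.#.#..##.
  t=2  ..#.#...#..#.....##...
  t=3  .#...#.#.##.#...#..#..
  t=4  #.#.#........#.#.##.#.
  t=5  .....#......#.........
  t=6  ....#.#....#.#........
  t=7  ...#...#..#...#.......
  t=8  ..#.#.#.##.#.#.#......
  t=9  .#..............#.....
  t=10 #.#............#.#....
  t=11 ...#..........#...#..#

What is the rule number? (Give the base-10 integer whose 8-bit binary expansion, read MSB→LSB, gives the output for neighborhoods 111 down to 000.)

146

  ### -> #   bit 7 = 1  t=0,i=12
  ##. -> .   bit 6 = 0  t=0,i=9
  #.# -> .   bit 5 = 0  t=0,i=3
  #.. -> #   bit 4 = 1  t=0,i=0
  .## -> .   bit 3 = 0  t=0,i=8
  .#. -> .   bit 2 = 0  t=0,i=2
  ..# -> #   bit 1 = 1  t=0,i=1
  ... -> .   bit 0 = 0  t=0,i=6
  bits 10010010 = 146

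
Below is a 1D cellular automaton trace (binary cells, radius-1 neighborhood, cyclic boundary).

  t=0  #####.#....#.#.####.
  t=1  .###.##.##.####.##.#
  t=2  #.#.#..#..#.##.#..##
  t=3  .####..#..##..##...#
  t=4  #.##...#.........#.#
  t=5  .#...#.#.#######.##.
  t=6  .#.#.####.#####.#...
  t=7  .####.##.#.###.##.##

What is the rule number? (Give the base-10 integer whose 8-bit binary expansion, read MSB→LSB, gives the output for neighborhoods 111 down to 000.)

165

  nb ###: next=#  (t=0,i=1, bit7=1)
  nb ##.: next=.  (t=0,i=4, bit6=0)
  nb #.#: next=#  (t=0,i=5, bit5=1)
  nb #..: next=.  (t=0,i=7, bit4=0)
  nb .##: next=.  (t=0,i=0, bit3=0)
  nb .#.: next=#  (t=0,i=6, bit2=1)
  nb ..#: next=.  (t=0,i=10, bit1=0)
  nb ...: next=#  (t=0,i=8, bit0=1)
  bits 10100101 = 165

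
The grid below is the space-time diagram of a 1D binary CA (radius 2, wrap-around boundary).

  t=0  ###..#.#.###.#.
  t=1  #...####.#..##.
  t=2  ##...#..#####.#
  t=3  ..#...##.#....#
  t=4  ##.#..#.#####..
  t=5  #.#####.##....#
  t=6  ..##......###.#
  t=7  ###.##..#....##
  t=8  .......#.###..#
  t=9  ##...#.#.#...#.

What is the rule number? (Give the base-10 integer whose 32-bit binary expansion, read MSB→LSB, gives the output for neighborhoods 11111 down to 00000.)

  nb #####: next=.  (t=2,i=10, bit31=0)
  nb ####.: next=.  (t=1,i=6, bit30=0)
  nb ###.#: next=.  (t=0,i=11, bit29=0)
  nb ###..: next=.  (t=0,i=2, bit28=0)
  nb ##.##: next=.  (t=2,i=13, bit27=0)
  nb ##.#.: next=#  (t=0,i=12, bit26=1)
  nb ##..#: next=.  (t=0,i=3, bit25=0)
  nb ##...: next=#  (t=2,i=2, bit24=1)
  nb #.###: next=#  (t=0,i=0, bit23=1)
  nb #.##.: next=.  (t=5,i=8, bit22=0)
  nb #.#.#: next=#  (t=0,i=7, bit21=1)
  nb #.#..: next=#  (t=1,i=0, bit20=1)
  nb #..##: next=#  (t=1,i=11, bit19=1)
  nb #..#.: next=#  (t=0,i=4, bit18=1)
  nb #...#: next=.  (t=1,i=2, bit17=0)
  nb #....: next=#  (t=3,i=11, bit16=1)
  nb .####: next=#  (t=1,i=5, bit15=1)
  nb .###.: next=.  (t=0,i=1, bit14=0)
  nb .##.#: next=.  (t=1,i=13, bit13=0)
  nb .##..: next=.  (t=5,i=9, bit12=0)
  nb .#.##: next=.  (t=0,i=8, bit11=0)
  nb .#.#.: next=#  (t=0,i=6, bit10=1)
  nb .#..#: next=#  (t=1,i=10, bit9=1)
  nb .#...: next=#  (t=1,i=1, bit8=1)
  nb ..###: next=.  (t=1,i=4, bit7=0)
  nb ..##.: next=#  (t=1,i=12, bit6=1)
  nb ..#.#: next=#  (t=0,i=5, bit5=1)
  nb ..#..: next=.  (t=2,i=5, bit4=0)
  nb ...##: next=.  (t=1,i=3, bit3=0)
  nb ...#.: next=.  (t=2,i=4, bit2=0)
  nb ....#: next=#  (t=3,i=12, bit1=1)
  nb .....: next=.  (t=6,i=6, bit0=0)
  bits 00000101101111011000011101100010 = 96307042

96307042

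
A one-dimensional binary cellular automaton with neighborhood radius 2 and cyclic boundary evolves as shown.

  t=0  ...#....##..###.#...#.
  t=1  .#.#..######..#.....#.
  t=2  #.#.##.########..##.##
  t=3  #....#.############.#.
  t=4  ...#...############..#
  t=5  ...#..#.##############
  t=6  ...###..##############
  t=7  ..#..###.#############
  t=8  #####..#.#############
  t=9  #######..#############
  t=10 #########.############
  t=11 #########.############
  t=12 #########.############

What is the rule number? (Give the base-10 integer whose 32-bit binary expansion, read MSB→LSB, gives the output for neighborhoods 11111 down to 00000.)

  #####|#  b31=1 t=1,i=8
  ####.|#  b30=1 t=1,i=10
  ###.#|#  b29=1 t=0,i=14
  ###..|#  b28=1 t=1,i=11
  ##.##|.  b27=0 t=2,i=6
  ##.#.|.  b26=0 t=0,i=15
  ##..#|#  b25=1 t=0,i=10
  ##...|.  b24=0 t=5,i=0
  #.###|#  b23=1 t=2,i=7
  #.##.|.  b22=0 t=2,i=4
  #.#.#|.  b21=0 t=2,i=2
  #.#..|.  b20=0 t=0,i=16
  #..##|#  b19=1 t=0,i=11
  #..#.|#  b18=1 t=1,i=0
  #...#|.  b17=0 t=0,i=18
  #....|.  b16=0 t=0,i=0
  .####|#  b15=1 t=1,i=7
  .###.|.  b14=0 t=0,i=13
  .##.#|#  b13=1 t=2,i=5
  .##..|#  b12=1 t=0,i=9
  .#.##|.  b11=0 t=2,i=3
  .#.#.|#  b10=1 t=1,i=2
  .#..#|#  b9=1 t=1,i=4
  .#...|.  b8=0 t=0,i=4
  ..###|.  b7=0 t=0,i=12
  ..##.|#  b6=1 t=0,i=8
  ..#.#|.  b5=0 t=1,i=1
  ..#..|#  b4=1 t=0,i=3
  ...##|#  b3=1 t=0,i=7
  ...#.|.  b2=0 t=0,i=2
  ....#|#  b1=1 t=0,i=1
  .....|#  b0=1 t=1,i=17
  bits 11110010100011001011011001011011 = 4069307995

4069307995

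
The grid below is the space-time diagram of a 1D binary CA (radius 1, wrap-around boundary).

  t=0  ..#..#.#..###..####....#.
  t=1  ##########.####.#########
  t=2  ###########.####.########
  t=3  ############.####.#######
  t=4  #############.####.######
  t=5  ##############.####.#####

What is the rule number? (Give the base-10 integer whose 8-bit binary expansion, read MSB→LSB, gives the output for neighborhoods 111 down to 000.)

247

  nb ###: next=#  (t=0,i=11, bit7=1)
  nb ##.: next=#  (t=0,i=12, bit6=1)
  nb #.#: next=#  (t=0,i=6, bit5=1)
  nb #..: next=#  (t=0,i=3, bit4=1)
  nb .##: next=.  (t=0,i=10, bit3=0)
  nb .#.: next=#  (t=0,i=2, bit2=1)
  nb ..#: next=#  (t=0,i=1, bit1=1)
  nb ...: next=#  (t=0,i=0, bit0=1)
  bits 11110111 = 247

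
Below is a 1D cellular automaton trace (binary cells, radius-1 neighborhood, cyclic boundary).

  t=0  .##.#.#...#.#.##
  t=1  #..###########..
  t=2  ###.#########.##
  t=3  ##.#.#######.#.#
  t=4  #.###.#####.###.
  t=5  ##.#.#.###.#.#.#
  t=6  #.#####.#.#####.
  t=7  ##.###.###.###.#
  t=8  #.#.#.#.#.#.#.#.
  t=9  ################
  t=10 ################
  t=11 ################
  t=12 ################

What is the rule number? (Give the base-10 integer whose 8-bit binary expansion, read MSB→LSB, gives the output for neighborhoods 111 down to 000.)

  ### -> #   bit 7 = 1  t=1,i=4
  ##. -> .   bit 6 = 0  t=0,i=2
  #.# -> #   bit 5 = 1  t=0,i=0
  #.. -> #   bit 4 = 1  t=0,i=7
  .## -> .   bit 3 = 0  t=0,i=1
  .#. -> #   bit 2 = 1  t=0,i=4
  ..# -> #   bit 1 = 1  t=0,i=9
  ... -> #   bit 0 = 1  t=0,i=8
  bits 10110111 = 183

183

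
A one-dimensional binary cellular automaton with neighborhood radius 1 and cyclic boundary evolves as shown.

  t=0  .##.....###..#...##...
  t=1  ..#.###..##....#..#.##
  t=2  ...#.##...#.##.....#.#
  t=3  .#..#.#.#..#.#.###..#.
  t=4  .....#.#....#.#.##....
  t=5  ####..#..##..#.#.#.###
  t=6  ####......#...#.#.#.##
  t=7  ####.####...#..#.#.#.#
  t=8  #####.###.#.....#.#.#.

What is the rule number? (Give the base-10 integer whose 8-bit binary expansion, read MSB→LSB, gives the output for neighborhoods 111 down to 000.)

225

  [7] ### => #  t=0,i=9
  [6] ##. => #  t=0,i=2
  [5] #.# => #  t=1,i=3
  [4] #.. => .  t=0,i=3
  [3] .## => .  t=0,i=1
  [2] .#. => .  t=0,i=13
  [1] ..# => .  t=0,i=0
  [0] ... => #  t=0,i=4
  bits 11100001 = 225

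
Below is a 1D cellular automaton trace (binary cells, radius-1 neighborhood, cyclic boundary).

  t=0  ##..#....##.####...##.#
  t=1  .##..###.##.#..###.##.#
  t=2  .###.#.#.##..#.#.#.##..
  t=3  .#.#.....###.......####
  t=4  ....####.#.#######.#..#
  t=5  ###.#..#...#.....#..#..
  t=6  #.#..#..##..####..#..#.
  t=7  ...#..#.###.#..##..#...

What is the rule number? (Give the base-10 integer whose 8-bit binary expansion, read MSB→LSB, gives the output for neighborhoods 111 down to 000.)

  ### -> .   bit 7 = 0  t=0,i=0
  ##. -> #   bit 6 = 1  t=0,i=1
  #.# -> .   bit 5 = 0  t=0,i=11
  #.. -> #   bit 4 = 1  t=0,i=2
  .## -> #   bit 3 = 1  t=0,i=9
  .#. -> .   bit 2 = 0  t=0,i=4
  ..# -> .   bit 1 = 0  t=0,i=3
  ... -> #   bit 0 = 1  t=0,i=6
  bits 01011001 = 89

89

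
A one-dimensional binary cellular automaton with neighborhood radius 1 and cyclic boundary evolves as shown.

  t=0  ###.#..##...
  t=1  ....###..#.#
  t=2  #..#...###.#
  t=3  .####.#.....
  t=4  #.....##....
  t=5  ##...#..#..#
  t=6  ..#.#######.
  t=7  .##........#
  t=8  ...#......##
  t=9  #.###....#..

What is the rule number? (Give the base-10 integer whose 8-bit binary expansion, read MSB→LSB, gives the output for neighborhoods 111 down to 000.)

22

  ###|.  b7=0 t=0,i=1
  ##.|.  b6=0 t=0,i=2
  #.#|.  b5=0 t=0,i=3
  #..|#  b4=1 t=0,i=5
  .##|.  b3=0 t=0,i=0
  .#.|#  b2=1 t=0,i=4
  ..#|#  b1=1 t=0,i=6
  ...|.  b0=0 t=0,i=10
  bits 00010110 = 22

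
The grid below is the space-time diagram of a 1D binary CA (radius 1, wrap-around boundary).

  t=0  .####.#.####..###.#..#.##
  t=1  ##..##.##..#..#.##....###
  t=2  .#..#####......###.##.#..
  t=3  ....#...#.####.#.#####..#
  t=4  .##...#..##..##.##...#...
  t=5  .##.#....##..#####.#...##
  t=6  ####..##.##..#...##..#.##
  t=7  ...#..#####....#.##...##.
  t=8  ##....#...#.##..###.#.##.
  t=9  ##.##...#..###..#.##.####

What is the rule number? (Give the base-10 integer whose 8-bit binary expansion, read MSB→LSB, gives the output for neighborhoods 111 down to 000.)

105

  nb ###: next=.  (t=0,i=2, bit7=0)
  nb ##.: next=#  (t=0,i=4, bit6=1)
  nb #.#: next=#  (t=0,i=0, bit5=1)
  nb #..: next=.  (t=0,i=12, bit4=0)
  nb .##: next=#  (t=0,i=1, bit3=1)
  nb .#.: next=.  (t=0,i=6, bit2=0)
  nb ..#: next=.  (t=0,i=13, bit1=0)
  nb ...: next=#  (t=1,i=19, bit0=1)
  bits 01101001 = 105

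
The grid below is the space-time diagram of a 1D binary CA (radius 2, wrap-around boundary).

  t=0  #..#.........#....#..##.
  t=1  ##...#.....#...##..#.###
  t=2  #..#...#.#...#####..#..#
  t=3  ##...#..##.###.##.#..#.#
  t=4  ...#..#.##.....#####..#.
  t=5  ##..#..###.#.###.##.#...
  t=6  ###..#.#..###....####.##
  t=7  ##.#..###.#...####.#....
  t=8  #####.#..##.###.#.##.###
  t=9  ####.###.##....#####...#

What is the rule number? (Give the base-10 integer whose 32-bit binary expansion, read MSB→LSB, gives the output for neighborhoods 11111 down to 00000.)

3329441482

  [31] ##### => #  t=1,i=23
  [30] ####. => #  t=1,i=0
  [29] ###.# => .  t=3,i=13
  [28] ###.. => .  t=1,i=1
  [27] ##.## => .  t=3,i=10
  [26] ##.#. => #  t=0,i=23
  [25] ##..# => #  t=1,i=17
  [24] ##... => .  t=1,i=2
  [23] #.### => .  t=1,i=21
  [22] #.##. => #  t=3,i=15
  [21] #.#.# => #  t=5,i=11
  [20] #.#.. => #  t=0,i=0
  [19] #..## => .  t=0,i=20
  [18] #..#. => .  t=0,i=2
  [17] #...# => #  t=1,i=3
  [16] #.... => #  t=0,i=5
  [15] .#### => .  t=1,i=22
  [14] .###. => .  t=3,i=0
  [13] .##.# => #  t=0,i=22
  [12] .##.. => #  t=1,i=16
  [11] .#.## => #  t=1,i=20
  [10] .#.#. => #  t=2,i=8
  [9] .#..# => #  t=0,i=1
  [8] .#... => .  t=0,i=4
  [7] ..### => #  t=2,i=13
  [6] ..##. => #  t=0,i=21
  [5] ..#.# => .  t=1,i=19
  [4] ..#.. => .  t=0,i=3
  [3] ...## => #  t=1,i=14
  [2] ...#. => .  t=0,i=12
  [1] ....# => #  t=0,i=11
  [0] ..... => .  t=0,i=6
  bits 11000110011100110011111011001010 = 3329441482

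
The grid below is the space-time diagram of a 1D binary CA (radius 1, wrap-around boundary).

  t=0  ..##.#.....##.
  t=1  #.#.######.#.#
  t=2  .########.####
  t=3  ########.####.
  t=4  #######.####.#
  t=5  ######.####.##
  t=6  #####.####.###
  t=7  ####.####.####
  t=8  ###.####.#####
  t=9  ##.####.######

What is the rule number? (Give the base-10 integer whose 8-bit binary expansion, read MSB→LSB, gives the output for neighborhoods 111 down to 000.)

189

  nb ###: next=#  (t=1,i=5, bit7=1)
  nb ##.: next=.  (t=0,i=3, bit6=0)
  nb #.#: next=#  (t=0,i=4, bit5=1)
  nb #..: next=#  (t=0,i=6, bit4=1)
  nb .##: next=#  (t=0,i=2, bit3=1)
  nb .#.: next=#  (t=0,i=5, bit2=1)
  nb ..#: next=.  (t=0,i=1, bit1=0)
  nb ...: next=#  (t=0,i=0, bit0=1)
  bits 10111101 = 189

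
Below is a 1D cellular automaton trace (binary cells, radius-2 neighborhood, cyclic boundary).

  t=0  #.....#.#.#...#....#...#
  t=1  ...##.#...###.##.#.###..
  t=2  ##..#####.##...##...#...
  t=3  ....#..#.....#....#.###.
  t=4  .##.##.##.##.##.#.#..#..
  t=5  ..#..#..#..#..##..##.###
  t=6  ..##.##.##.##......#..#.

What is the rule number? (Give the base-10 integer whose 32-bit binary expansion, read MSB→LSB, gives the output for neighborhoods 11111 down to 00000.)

  [31] ##### => .  t=2,i=6
  [30] ####. => #  t=2,i=7
  [29] ###.# => .  t=1,i=12
  [28] ###.. => .  t=1,i=21
  [27] ##.## => .  t=1,i=13
  [26] ##.#. => #  t=1,i=5
  [25] ##..# => .  t=2,i=2
  [24] ##... => .  t=0,i=1
  [23] #.### => .  t=1,i=19
  [22] #.##. => .  t=1,i=14
  [21] #.#.# => .  t=0,i=8
  [20] #.#.. => #  t=0,i=10
  [19] #..## => .  t=2,i=3
  [18] #..#. => .  t=3,i=6
  [17] #...# => #  t=0,i=12
  [16] #.... => .  t=0,i=2
  [15] .#### => .  t=2,i=5
  [14] .###. => #  t=1,i=11
  [13] .##.# => #  t=1,i=4
  [12] .##.. => .  t=0,i=0
  [11] .#.## => .  t=1,i=18
  [10] .#.#. => .  t=0,i=7
  [9] .#..# => #  t=3,i=5
  [8] .#... => #  t=0,i=11
  [7] ..### => #  t=1,i=10
  [6] ..##. => .  t=0,i=23
  [5] ..#.# => #  t=0,i=6
  [4] ..#.. => #  t=0,i=14
  [3] ...## => .  t=0,i=22
  [2] ...#. => .  t=0,i=5
  [1] ....# => #  t=0,i=4
  [0] ..... => #  t=0,i=3
  bits 01000100000100100110001110110011 = 1142055859

1142055859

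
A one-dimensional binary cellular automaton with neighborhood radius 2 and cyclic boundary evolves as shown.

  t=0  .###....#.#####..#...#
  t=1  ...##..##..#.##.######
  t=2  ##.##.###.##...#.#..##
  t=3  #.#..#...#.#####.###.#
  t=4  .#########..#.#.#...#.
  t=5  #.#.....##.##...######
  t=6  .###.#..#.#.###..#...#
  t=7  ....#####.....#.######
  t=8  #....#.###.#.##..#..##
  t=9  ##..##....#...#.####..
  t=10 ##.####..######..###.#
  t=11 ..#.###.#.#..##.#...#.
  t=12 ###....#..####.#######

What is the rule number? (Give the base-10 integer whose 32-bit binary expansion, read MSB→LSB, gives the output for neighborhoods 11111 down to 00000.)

1562284917

  ##### -> .   bit 31 = 0  t=0,i=12
  ####. -> #   bit 30 = 1  t=0,i=13
  ###.# -> .   bit 29 = 0  t=2,i=1
  ###.. -> #   bit 28 = 1  t=0,i=3
  ##.## -> #   bit 27 = 1  t=1,i=15
  ##.#. -> #   bit 26 = 1  t=3,i=1
  ##..# -> .   bit 25 = 0  t=0,i=15
  ##... -> #   bit 24 = 1  t=0,i=4
  #.### -> .   bit 23 = 0  t=0,i=1
  #.##. -> .   bit 22 = 0  t=1,i=13
  #.#.# -> .   bit 21 = 0  t=4,i=14
  #.#.. -> #   bit 20 = 1  t=2,i=17
  #..## -> #   bit 19 = 1  t=1,i=6
  #..#. -> #   bit 18 = 1  t=0,i=16
  #...# -> #   bit 17 = 1  t=0,i=19
  #.... -> .   bit 16 = 0  t=0,i=5
  .#### -> #   bit 15 = 1  t=0,i=11
  .###. -> .   bit 14 = 0  t=0,i=2
  .##.# -> .   bit 13 = 0  t=1,i=14
  .##.. -> #   bit 12 = 1  t=1,i=4
  .#.## -> .   bit 11 = 0  t=0,i=0
  .#.#. -> .   bit 10 = 0  t=2,i=16
  .#..# -> #   bit 9 = 1  t=2,i=18
  .#... -> #   bit 8 = 1  t=0,i=18
  ..### -> .   bit 7 = 0  t=2,i=20
  ..##. -> #   bit 6 = 1  t=1,i=3
  ..#.# -> #   bit 5 = 1  t=0,i=8
  ..#.. -> #   bit 4 = 1  t=0,i=17
  ...## -> .   bit 3 = 0  t=1,i=2
  ...#. -> #   bit 2 = 1  t=0,i=7
  ....# -> .   bit 1 = 0  t=0,i=6
  ..... -> #   bit 0 = 1  t=5,i=5
  bits 01011101000111101001001101110101 = 1562284917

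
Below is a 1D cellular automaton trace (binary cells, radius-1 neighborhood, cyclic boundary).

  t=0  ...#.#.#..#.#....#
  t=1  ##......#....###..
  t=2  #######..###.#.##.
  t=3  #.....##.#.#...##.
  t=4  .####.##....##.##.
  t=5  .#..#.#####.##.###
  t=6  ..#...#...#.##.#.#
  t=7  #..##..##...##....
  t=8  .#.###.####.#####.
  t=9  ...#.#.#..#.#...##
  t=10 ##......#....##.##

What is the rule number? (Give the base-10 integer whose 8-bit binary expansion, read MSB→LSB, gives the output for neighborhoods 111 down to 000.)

  ###|.  b7=0 t=1,i=14
  ##.|#  b6=1 t=1,i=1
  #.#|.  b5=0 t=0,i=4
  #..|#  b4=1 t=0,i=0
  .##|#  b3=1 t=1,i=0
  .#.|.  b2=0 t=0,i=3
  ..#|.  b1=0 t=0,i=2
  ...|#  b0=1 t=0,i=1
  bits 01011001 = 89

89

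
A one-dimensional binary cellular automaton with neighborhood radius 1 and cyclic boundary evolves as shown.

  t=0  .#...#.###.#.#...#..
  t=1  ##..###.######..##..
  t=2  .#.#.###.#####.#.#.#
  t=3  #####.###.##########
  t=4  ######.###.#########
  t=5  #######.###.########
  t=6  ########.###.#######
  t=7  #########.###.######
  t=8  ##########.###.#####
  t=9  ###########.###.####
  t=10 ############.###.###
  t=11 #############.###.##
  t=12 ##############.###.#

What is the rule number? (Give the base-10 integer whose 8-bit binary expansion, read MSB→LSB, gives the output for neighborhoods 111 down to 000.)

  ###|#  b7=1 t=0,i=8
  ##.|#  b6=1 t=0,i=9
  #.#|#  b5=1 t=0,i=6
  #..|.  b4=0 t=0,i=2
  .##|.  b3=0 t=0,i=7
  .#.|#  b2=1 t=0,i=1
  ..#|#  b1=1 t=0,i=0
  ...|.  b0=0 t=0,i=3
  bits 11100110 = 230

230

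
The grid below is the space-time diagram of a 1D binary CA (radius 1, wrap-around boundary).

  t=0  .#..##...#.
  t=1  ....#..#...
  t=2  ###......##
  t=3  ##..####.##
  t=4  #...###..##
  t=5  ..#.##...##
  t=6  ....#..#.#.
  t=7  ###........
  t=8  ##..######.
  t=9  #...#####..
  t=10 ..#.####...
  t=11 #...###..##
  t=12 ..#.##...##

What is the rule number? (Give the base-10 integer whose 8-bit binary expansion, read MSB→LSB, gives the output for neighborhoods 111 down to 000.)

137

  nb ###: next=#  (t=2,i=0, bit7=1)
  nb ##.: next=.  (t=0,i=5, bit6=0)
  nb #.#: next=.  (t=3,i=8, bit5=0)
  nb #..: next=.  (t=0,i=2, bit4=0)
  nb .##: next=#  (t=0,i=4, bit3=1)
  nb .#.: next=.  (t=0,i=1, bit2=0)
  nb ..#: next=.  (t=0,i=0, bit1=0)
  nb ...: next=#  (t=0,i=7, bit0=1)
  bits 10001001 = 137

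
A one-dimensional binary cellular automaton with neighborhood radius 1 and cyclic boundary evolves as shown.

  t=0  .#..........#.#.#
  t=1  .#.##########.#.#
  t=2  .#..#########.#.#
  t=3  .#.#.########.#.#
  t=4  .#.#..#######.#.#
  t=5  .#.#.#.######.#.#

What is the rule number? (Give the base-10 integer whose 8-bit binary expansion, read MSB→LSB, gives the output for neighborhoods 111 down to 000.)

  [7] ### => #  t=1,i=4
  [6] ##. => #  t=1,i=12
  [5] #.# => .  t=0,i=0
  [4] #.. => .  t=0,i=2
  [3] .## => .  t=1,i=3
  [2] .#. => #  t=0,i=1
  [1] ..# => #  t=0,i=11
  [0] ... => #  t=0,i=3
  bits 11000111 = 199

199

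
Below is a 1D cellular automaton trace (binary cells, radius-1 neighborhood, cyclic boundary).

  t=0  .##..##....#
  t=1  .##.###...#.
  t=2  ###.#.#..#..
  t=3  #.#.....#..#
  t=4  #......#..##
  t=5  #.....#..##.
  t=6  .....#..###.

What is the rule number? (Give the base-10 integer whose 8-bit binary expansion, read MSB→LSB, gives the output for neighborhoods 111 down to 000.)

  nb ###: next=.  (t=1,i=5, bit7=0)
  nb ##.: next=#  (t=0,i=2, bit6=1)
  nb #.#: next=.  (t=0,i=0, bit5=0)
  nb #..: next=.  (t=0,i=3, bit4=0)
  nb .##: next=#  (t=0,i=1, bit3=1)
  nb .#.: next=.  (t=0,i=11, bit2=0)
  nb ..#: next=#  (t=0,i=4, bit1=1)
  nb ...: next=.  (t=0,i=8, bit0=0)
  bits 01001010 = 74

74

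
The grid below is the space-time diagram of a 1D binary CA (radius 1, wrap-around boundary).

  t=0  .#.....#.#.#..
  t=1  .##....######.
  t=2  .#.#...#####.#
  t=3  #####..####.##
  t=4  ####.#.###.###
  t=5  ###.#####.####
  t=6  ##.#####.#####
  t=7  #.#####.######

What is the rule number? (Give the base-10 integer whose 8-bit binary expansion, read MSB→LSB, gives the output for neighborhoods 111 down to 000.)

188

  nb ###: next=#  (t=1,i=8, bit7=1)
  nb ##.: next=.  (t=1,i=2, bit6=0)
  nb #.#: next=#  (t=0,i=8, bit5=1)
  nb #..: next=#  (t=0,i=2, bit4=1)
  nb .##: next=#  (t=1,i=1, bit3=1)
  nb .#.: next=#  (t=0,i=1, bit2=1)
  nb ..#: next=.  (t=0,i=0, bit1=0)
  nb ...: next=.  (t=0,i=3, bit0=0)
  bits 10111100 = 188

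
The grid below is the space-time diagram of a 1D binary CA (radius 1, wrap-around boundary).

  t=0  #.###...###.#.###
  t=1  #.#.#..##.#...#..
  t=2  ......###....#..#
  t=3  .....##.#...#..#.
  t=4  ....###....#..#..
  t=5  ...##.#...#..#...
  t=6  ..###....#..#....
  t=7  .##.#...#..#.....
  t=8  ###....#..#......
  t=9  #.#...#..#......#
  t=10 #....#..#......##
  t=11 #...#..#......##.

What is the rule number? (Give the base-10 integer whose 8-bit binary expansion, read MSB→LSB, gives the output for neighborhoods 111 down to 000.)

  [7] ### => .  t=0,i=3
  [6] ##. => #  t=0,i=0
  [5] #.# => .  t=0,i=1
  [4] #.. => .  t=0,i=5
  [3] .## => #  t=0,i=2
  [2] .#. => .  t=0,i=12
  [1] ..# => #  t=0,i=7
  [0] ... => .  t=0,i=6
  bits 01001010 = 74

74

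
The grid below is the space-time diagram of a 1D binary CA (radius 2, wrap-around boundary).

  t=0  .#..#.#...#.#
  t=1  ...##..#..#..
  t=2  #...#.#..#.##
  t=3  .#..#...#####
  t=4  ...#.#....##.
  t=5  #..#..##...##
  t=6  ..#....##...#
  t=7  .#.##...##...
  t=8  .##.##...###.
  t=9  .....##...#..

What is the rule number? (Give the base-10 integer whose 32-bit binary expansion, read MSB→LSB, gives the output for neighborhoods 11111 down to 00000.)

  [31] ##### => #  t=3,i=10
  [30] ####. => #  t=3,i=11
  [29] ###.# => .  t=3,i=12
  [28] ###.. => .  t=2,i=0
  [27] ##.## => .  t=8,i=3
  [26] ##.#. => .  t=3,i=0
  [25] ##..# => .  t=1,i=5
  [24] ##... => #  t=2,i=1
  [23] #.### => #  t=2,i=11
  [22] #.##. => .  t=7,i=3
  [21] #.#.# => .  t=0,i=12
  [20] #.#.. => .  t=0,i=1
  [19] #..## => .  t=5,i=5
  [18] #..#. => #  t=0,i=3
  [17] #...# => .  t=0,i=8
  [16] #.... => #  t=1,i=12
  [15] .#### => .  t=3,i=9
  [14] .###. => #  t=2,i=12
  [13] .##.# => .  t=8,i=2
  [12] .##.. => #  t=1,i=4
  [11] .#.## => #  t=2,i=10
  [10] .#.#. => .  t=0,i=0
  [9] .#..# => .  t=0,i=2
  [8] .#... => #  t=0,i=7
  [7] ..### => .  t=3,i=8
  [6] ..##. => .  t=1,i=3
  [5] ..#.# => #  t=0,i=4
  [4] ..#.. => .  t=1,i=7
  [3] ...## => .  t=1,i=2
  [2] ...#. => .  t=0,i=9
  [1] ....# => .  t=1,i=1
  [0] ..... => #  t=1,i=0
  bits 11000001100001010101100100100001 = 3246741793

3246741793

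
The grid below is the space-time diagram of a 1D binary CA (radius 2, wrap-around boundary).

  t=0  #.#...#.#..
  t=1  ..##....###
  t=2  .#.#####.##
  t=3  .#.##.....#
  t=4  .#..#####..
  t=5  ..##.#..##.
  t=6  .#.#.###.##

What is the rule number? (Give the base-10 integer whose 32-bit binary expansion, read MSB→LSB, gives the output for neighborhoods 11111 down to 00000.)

  [31] ##### => .  t=2,i=5
  [30] ####. => .  t=2,i=6
  [29] ###.# => .  t=2,i=7
  [28] ###.. => #  t=1,i=10
  [27] ##.## => .  t=2,i=8
  [26] ##.#. => .  t=2,i=0
  [25] ##..# => .  t=1,i=0
  [24] ##... => #  t=1,i=4
  [23] #.### => #  t=2,i=3
  [22] #.##. => .  t=2,i=9
  [21] #.#.# => #  t=2,i=1
  [20] #.#.. => #  t=0,i=2
  [19] #..## => #  t=1,i=1
  [18] #..#. => #  t=0,i=10
  [17] #...# => .  t=0,i=4
  [16] #.... => #  t=1,i=5
  [15] .#### => #  t=2,i=4
  [14] .###. => #  t=1,i=9
  [13] .##.# => #  t=2,i=10
  [12] .##.. => #  t=1,i=3
  [11] .#.## => .  t=2,i=2
  [10] .#.#. => .  t=0,i=1
  [9] .#..# => #  t=0,i=9
  [8] .#... => #  t=0,i=3
  [7] ..### => .  t=1,i=8
  [6] ..##. => .  t=1,i=2
  [5] ..#.# => .  t=0,i=0
  [4] ..#.. => .  t=4,i=1
  [3] ...## => #  t=1,i=7
  [2] ...#. => .  t=0,i=5
  [1] ....# => #  t=1,i=6
  [0] ..... => #  t=3,i=7
  bits 00010001101111011111001100001011 = 297661195

297661195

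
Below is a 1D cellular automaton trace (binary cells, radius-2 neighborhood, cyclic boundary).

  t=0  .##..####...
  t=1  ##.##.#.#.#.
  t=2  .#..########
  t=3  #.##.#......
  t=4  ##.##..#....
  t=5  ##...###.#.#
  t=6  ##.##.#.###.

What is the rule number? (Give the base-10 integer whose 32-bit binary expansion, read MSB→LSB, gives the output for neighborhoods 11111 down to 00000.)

372239992

  nb #####: next=.  (t=2,i=6, bit31=0)
  nb ####.: next=.  (t=0,i=7, bit30=0)
  nb ###.#: next=.  (t=2,i=11, bit29=0)
  nb ###..: next=#  (t=0,i=8, bit28=1)
  nb ##.##: next=.  (t=1,i=2, bit27=0)
  nb ##.#.: next=#  (t=1,i=5, bit26=1)
  nb ##..#: next=#  (t=0,i=3, bit25=1)
  nb ##...: next=.  (t=0,i=9, bit24=0)
  nb #.###: next=.  (t=5,i=11, bit23=0)
  nb #.##.: next=.  (t=1,i=0, bit22=0)
  nb #.#.#: next=#  (t=1,i=6, bit21=1)
  nb #.#..: next=.  (t=2,i=1, bit20=0)
  nb #..##: next=#  (t=0,i=4, bit19=1)
  nb #..#.: next=#  (t=4,i=6, bit18=1)
  nb #...#: next=#  (t=5,i=3, bit17=1)
  nb #....: next=#  (t=0,i=10, bit16=1)
  nb .####: next=#  (t=0,i=6, bit15=1)
  nb .###.: next=#  (t=5,i=0, bit14=1)
  nb .##.#: next=#  (t=1,i=1, bit13=1)
  nb .##..: next=.  (t=0,i=2, bit12=0)
  nb .#.##: next=#  (t=1,i=11, bit11=1)
  nb .#.#.: next=#  (t=1,i=7, bit10=1)
  nb .#..#: next=#  (t=2,i=2, bit9=1)
  nb .#...: next=.  (t=3,i=6, bit8=0)
  nb ..###: next=.  (t=0,i=5, bit7=0)
  nb ..##.: next=#  (t=0,i=1, bit6=1)
  nb ..#.#: next=#  (t=3,i=0, bit5=1)
  nb ..#..: next=#  (t=4,i=7, bit4=1)
  nb ...##: next=#  (t=0,i=0, bit3=1)
  nb ...#.: next=.  (t=3,i=11, bit2=0)
  nb ....#: next=.  (t=0,i=11, bit1=0)
  nb .....: next=.  (t=3,i=8, bit0=0)
  bits 00010110001011111110111001111000 = 372239992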